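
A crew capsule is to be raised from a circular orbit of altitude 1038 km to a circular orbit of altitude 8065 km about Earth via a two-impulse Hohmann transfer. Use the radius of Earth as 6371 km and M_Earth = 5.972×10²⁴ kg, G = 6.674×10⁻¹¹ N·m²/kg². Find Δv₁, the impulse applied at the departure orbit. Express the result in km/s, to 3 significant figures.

μ = GM = 6.674×10⁻¹¹ × 5.972×10²⁴ = 3.986×10¹⁴ m³/s².
r₁ = 6371 + 1038 = 7409.0 km = 7.4090×10⁶ m.
r₂ = 6371 + 8065 = 14436 km = 1.4436×10⁷ m.
Transfer ellipse a_t = (r₁ + r₂)/2 = 1.092×10⁷ m.
At r₁: circular v_c1 = √(μ/r₁) = 7335 m/s; transfer-perigee v_p = √[μ(2/r₁ − 1/a_t)] = 8432 m/s.
Δv₁ = v_p − v_c1 = 1098 m/s.
= 1.098 km/s.

Δv ≈ 1.10 km/s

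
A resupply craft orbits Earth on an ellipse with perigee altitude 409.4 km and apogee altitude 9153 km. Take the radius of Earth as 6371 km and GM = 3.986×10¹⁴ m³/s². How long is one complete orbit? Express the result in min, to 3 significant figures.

r_p = 6371 + 409.4 = 6780.4 km = 6.7804×10⁶ m.
r_a = 6371 + 9153 = 15524 km = 1.5524×10⁷ m.
Semi-major axis a = (r_p + r_a)/2 = (6780.4 + 15524)/2 = 11152 km = 1.115×10⁷ m.
By Kepler's third law T = 2π√(a³/μ) = 2π × 1.865×10³ = 1.172×10⁴ s.
= 195.3 min.

T ≈ 195 min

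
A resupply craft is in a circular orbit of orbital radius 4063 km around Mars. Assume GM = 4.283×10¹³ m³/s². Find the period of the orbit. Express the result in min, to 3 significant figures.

T ≈ 131 min

r = 4063 km = 4.063×10⁶ m.
Kepler's third law: T = 2π√(r³/μ) = 2π√((4.063×10⁶)³ / 4.283×10¹³).
r³/μ = 1.566×10⁶ s², so T = 2π × 1.251×10³ = 7.863×10³ s.
Converting: 7.863×10³ s ÷ 60.00 = 131.0 min.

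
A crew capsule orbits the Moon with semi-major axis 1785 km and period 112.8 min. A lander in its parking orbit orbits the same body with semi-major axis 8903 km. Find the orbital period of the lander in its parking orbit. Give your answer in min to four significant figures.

T₂ ≈ 1256 min

Kepler's third law: T² ∝ a³, so T₂ = T₁ (a₂/a₁)^(3/2).
a₂/a₁ = 4.988, (a₂/a₁)^(3/2) = 11.14.
T₂ = 112.8 × 11.14 = 1256 min.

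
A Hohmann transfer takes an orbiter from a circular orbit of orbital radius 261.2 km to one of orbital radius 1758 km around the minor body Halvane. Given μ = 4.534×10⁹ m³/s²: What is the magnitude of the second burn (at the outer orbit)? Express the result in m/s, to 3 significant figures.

r₁ = 261.2 km = 2.612×10⁵ m.
r₂ = 1758 km = 1.758×10⁶ m.
Transfer ellipse a_t = (r₁ + r₂)/2 = 1.010×10⁶ m.
At r₁: circular v_c1 = √(μ/r₁) = 131.8 m/s; transfer-periapsis v_p = √[μ(2/r₁ − 1/a_t)] = 173.9 m/s.
At r₂: circular v_c2 = √(μ/r₂) = 50.78 m/s; transfer-apoapsis v_a = √[μ(2/r₂ − 1/a_t)] = 25.83 m/s.
Δv₂ = v_c2 − v_a = 24.95 m/s.

Δv ≈ 25.0 m/s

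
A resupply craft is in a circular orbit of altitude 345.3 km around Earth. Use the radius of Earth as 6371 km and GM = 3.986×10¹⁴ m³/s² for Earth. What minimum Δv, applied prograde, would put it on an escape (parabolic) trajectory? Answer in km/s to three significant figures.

r = 6371 + 345.3 = 6716.3 km = 6.7163×10⁶ m.
Circular speed v_c = √(μ/r) = 7704 m/s.
Escape speed v_esc = √(2μ/r) = √2 × v_c = 10890 m/s.
Δv = v_esc − v_c = 3191 m/s = 3.191 km/s.

Δv ≈ 3.19 km/s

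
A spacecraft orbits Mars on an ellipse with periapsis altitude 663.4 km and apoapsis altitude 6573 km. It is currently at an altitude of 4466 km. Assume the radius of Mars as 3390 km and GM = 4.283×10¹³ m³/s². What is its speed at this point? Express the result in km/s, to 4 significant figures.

r_p = 3390 + 663.4 = 4053.4 km = 4.0534×10⁶ m.
r_a = 3390 + 6573 = 9963.0 km = 9.9630×10⁶ m.
r = 3390 + 4466 = 7856.0 km = 7.856×10⁶ m.
Semi-major axis a = (r_p + r_a)/2 = 7008.2 km = 7.008×10⁶ m.
Vis-viva: v² = μ(2/r − 1/a) = 4.283×10¹³ × (2.546×10⁻⁷ − 1.427×10⁻⁷) = 4.792×10⁶ m²/s².
v = 2189 m/s = 2.189 km/s.

v ≈ 2.189 km/s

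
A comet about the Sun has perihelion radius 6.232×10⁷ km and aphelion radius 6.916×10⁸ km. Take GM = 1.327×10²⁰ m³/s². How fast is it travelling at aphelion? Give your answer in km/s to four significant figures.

Semi-major axis a = (r_p + r_a)/2 = 3.7696×10⁸ km = 3.770×10¹¹ m.
Vis-viva: v² = μ(2/r − 1/a) = 1.327×10²⁰ × (2.892×10⁻¹² − 2.653×10⁻¹²) = 3.172×10⁷ m²/s².
v = 5632 m/s = 5.632 km/s.

v ≈ 5.632 km/s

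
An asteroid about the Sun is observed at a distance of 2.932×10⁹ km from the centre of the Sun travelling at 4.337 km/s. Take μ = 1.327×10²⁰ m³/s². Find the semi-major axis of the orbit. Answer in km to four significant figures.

a ≈ 1.851×10⁹ km

r = 2.932×10¹² m.
Vis-viva rearranged: 1/a = 2/r − v²/μ = 6.821×10⁻¹³ − 1.417×10⁻¹³ = 5.404×10⁻¹³ m⁻¹.
a = 1.851×10¹² m = 1.8505×10⁹ km.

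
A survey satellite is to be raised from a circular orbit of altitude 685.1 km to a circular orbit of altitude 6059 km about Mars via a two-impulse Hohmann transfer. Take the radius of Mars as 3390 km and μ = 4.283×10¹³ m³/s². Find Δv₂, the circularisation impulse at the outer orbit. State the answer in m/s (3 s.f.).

r₁ = 3390 + 685.1 = 4075.1 km = 4.0751×10⁶ m.
r₂ = 3390 + 6059 = 9449.0 km = 9.4490×10⁶ m.
Transfer ellipse a_t = (r₁ + r₂)/2 = 6.762×10⁶ m.
At r₁: circular v_c1 = √(μ/r₁) = 3242 m/s; transfer-periapsis v_p = √[μ(2/r₁ − 1/a_t)] = 3832 m/s.
At r₂: circular v_c2 = √(μ/r₂) = 2129 m/s; transfer-apoapsis v_a = √[μ(2/r₂ − 1/a_t)] = 1653 m/s.
Δv₂ = v_c2 − v_a = 476.3 m/s.

Δv ≈ 476 m/s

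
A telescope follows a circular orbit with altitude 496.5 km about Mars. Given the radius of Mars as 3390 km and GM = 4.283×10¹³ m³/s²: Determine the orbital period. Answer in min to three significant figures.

T ≈ 123 min

r = 3390 + 496.5 = 3886.5 km = 3.8865×10⁶ m.
Kepler's third law: T = 2π√(r³/μ) = 2π√((3.886×10⁶)³ / 4.283×10¹³).
r³/μ = 1.371×10⁶ s², so T = 2π × 1.171×10³ = 7.356×10³ s.
Converting: 7.356×10³ s ÷ 60.00 = 122.6 min.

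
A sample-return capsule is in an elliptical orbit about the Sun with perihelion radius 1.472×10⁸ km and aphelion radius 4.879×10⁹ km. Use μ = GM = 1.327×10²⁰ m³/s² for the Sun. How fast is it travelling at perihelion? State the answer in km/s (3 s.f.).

v ≈ 41.8 km/s

Semi-major axis a = (r_p + r_a)/2 = 2.5131×10⁹ km = 2.513×10¹² m.
Vis-viva: v² = μ(2/r − 1/a) = 1.327×10²⁰ × (1.359×10⁻¹¹ − 3.979×10⁻¹³) = 1.750×10⁹ m²/s².
v = 41840 m/s = 41.84 km/s.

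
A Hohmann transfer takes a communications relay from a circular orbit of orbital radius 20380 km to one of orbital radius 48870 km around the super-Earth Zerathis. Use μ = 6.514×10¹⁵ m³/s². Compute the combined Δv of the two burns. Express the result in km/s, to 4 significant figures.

Δv_total ≈ 6.049 km/s

r₁ = 20380 km = 2.038×10⁷ m.
r₂ = 48870 km = 4.887×10⁷ m.
Transfer ellipse a_t = (r₁ + r₂)/2 = 3.462×10⁷ m.
At r₁: circular v_c1 = √(μ/r₁) = 17880 m/s; transfer-periapsis v_p = √[μ(2/r₁ − 1/a_t)] = 21240 m/s.
Δv₁ = v_p − v_c1 = 3362 m/s.
At r₂: circular v_c2 = √(μ/r₂) = 11550 m/s; transfer-apoapsis v_a = √[μ(2/r₂ − 1/a_t)] = 8857 m/s.
Δv₂ = v_c2 − v_a = 2688 m/s.
Total Δv = Δv₁ + Δv₂ = 6049 m/s = 6.049 km/s.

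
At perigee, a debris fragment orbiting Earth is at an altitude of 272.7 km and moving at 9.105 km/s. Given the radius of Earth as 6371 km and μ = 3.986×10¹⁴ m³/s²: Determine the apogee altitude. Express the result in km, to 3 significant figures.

r_p = 6371 + 272.7 = 6643.7 km = 6.644×10⁶ m.
Specific energy ε = v²/2 − μ/r = -1.855×10⁷ J/kg, so a = −μ/(2ε) = 1.075×10⁷ m.
The apsides satisfy r_p + r_a = 2a, so the apogee radius is 2a − r_p = 1.485×10⁷ m = 14849 km.
Apogee altitude = 14849 − 6371 = 8477.6 km.

apogee altitude ≈ 8480 km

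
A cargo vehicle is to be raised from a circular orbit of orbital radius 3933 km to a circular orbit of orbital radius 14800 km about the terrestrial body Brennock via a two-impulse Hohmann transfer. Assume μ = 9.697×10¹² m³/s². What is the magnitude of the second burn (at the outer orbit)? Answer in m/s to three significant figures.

Δv ≈ 285 m/s

r₁ = 3933 km = 3.933×10⁶ m.
r₂ = 14800 km = 1.480×10⁷ m.
Transfer ellipse a_t = (r₁ + r₂)/2 = 9.366×10⁶ m.
At r₁: circular v_c1 = √(μ/r₁) = 1570 m/s; transfer-periapsis v_p = √[μ(2/r₁ − 1/a_t)] = 1974 m/s.
At r₂: circular v_c2 = √(μ/r₂) = 809.4 m/s; transfer-apoapsis v_a = √[μ(2/r₂ − 1/a_t)] = 524.5 m/s.
Δv₂ = v_c2 − v_a = 284.9 m/s.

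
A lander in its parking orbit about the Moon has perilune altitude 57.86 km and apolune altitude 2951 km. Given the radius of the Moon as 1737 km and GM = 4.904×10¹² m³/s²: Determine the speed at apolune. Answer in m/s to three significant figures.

r_p = 1737 + 57.86 = 1794.9 km = 1.7949×10⁶ m.
r_a = 1737 + 2951 = 4688.0 km = 4.6880×10⁶ m.
Semi-major axis a = (r_p + r_a)/2 = 3241.4 km = 3.241×10⁶ m.
Vis-viva: v² = μ(2/r − 1/a) = 4.904×10¹² × (4.266×10⁻⁷ − 3.085×10⁻⁷) = 5.792×10⁵ m²/s².
v = 761.1 m/s.

v ≈ 761 m/s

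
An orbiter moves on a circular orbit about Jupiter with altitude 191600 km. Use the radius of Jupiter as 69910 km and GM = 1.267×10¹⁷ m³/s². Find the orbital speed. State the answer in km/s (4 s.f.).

r = 69910 + 191600 = 261510 km = 2.6151×10⁸ m.
For a circular orbit v = √(μ/r) = √(1.267×10¹⁷ / 2.615×10⁸) = √(4.845×10⁸) = 22010 m/s.
That is 22.01 km/s.

v ≈ 22.01 km/s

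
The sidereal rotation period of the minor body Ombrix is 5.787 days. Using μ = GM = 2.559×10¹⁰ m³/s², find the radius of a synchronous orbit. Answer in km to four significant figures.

r_sync ≈ 5452 km

T = 5.787 days = 5.000×10⁵ s.
A synchronous orbit has period T, so by Kepler's third law a = (μT²/4π²)^(1/3).
μT²/4π² = 2.559×10¹⁰ × (5.000×10⁵)² / 39.48 = 1.620×10²⁰ m³.
a = 5.452×10⁶ m = 5451.9 km.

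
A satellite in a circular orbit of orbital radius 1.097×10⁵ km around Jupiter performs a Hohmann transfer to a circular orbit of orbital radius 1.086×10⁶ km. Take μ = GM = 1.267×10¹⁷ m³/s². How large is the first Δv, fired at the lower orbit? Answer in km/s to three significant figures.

Δv ≈ 11.8 km/s

r₁ = 1.097×10⁵ km = 1.097×10⁸ m.
r₂ = 1.086×10⁶ km = 1.086×10⁹ m.
Transfer ellipse a_t = (r₁ + r₂)/2 = 5.978×10⁸ m.
At r₁: circular v_c1 = √(μ/r₁) = 33980 m/s; transfer-perijove v_p = √[μ(2/r₁ − 1/a_t)] = 45800 m/s.
Δv₁ = v_p − v_c1 = 11820 m/s.
= 11.82 km/s.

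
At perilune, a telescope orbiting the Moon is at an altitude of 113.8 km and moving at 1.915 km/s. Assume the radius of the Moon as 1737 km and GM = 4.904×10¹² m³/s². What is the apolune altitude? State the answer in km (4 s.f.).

apolune altitude ≈ 2422 km

r_p = 1737 + 113.8 = 1850.8 km = 1.851×10⁶ m.
Specific energy ε = v²/2 − μ/r = -8.161×10⁵ J/kg, so a = −μ/(2ε) = 3.005×10⁶ m.
The apsides satisfy r_p + r_a = 2a, so the apolune radius is 2a − r_p = 4.159×10⁶ m = 4158.6 km.
Apolune altitude = 4158.6 − 1737 = 2421.6 km.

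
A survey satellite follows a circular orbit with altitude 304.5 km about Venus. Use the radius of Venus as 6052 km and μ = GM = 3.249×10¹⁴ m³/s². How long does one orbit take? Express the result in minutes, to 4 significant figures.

r = 6052 + 304.5 = 6356.5 km = 6.3565×10⁶ m.
Kepler's third law: T = 2π√(r³/μ) = 2π√((6.356×10⁶)³ / 3.249×10¹⁴).
r³/μ = 7.905×10⁵ s², so T = 2π × 8.891×10² = 5.586×10³ s.
Converting: 5.586×10³ s ÷ 60.00 = 93.11 minutes.

T ≈ 93.11 minutes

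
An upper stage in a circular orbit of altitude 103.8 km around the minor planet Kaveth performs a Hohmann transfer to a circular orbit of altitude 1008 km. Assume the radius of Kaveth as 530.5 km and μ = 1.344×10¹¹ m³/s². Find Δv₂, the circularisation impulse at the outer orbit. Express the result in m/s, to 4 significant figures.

Δv ≈ 69.72 m/s

r₁ = 530.5 + 103.8 = 634.30 km = 6.3430×10⁵ m.
r₂ = 530.5 + 1008 = 1538.5 km = 1.5385×10⁶ m.
Transfer ellipse a_t = (r₁ + r₂)/2 = 1.086×10⁶ m.
At r₁: circular v_c1 = √(μ/r₁) = 460.3 m/s; transfer-periapsis v_p = √[μ(2/r₁ − 1/a_t)] = 547.8 m/s.
At r₂: circular v_c2 = √(μ/r₂) = 295.6 m/s; transfer-apoapsis v_a = √[μ(2/r₂ − 1/a_t)] = 225.8 m/s.
Δv₂ = v_c2 − v_a = 69.72 m/s.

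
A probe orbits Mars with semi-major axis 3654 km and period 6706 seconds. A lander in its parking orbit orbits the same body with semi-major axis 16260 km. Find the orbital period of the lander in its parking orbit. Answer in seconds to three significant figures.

T₂ ≈ 62900 seconds

Kepler's third law: T² ∝ a³, so T₂ = T₁ (a₂/a₁)^(3/2).
a₂/a₁ = 4.450, (a₂/a₁)^(3/2) = 9.387.
T₂ = 6706 × 9.387 = 62950 seconds.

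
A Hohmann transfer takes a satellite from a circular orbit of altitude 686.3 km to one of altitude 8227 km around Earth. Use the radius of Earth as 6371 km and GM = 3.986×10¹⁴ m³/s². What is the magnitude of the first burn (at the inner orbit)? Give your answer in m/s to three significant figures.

Δv ≈ 1210 m/s

r₁ = 6371 + 686.3 = 7057.3 km = 7.0573×10⁶ m.
r₂ = 6371 + 8227 = 14598 km = 1.4598×10⁷ m.
Transfer ellipse a_t = (r₁ + r₂)/2 = 1.083×10⁷ m.
At r₁: circular v_c1 = √(μ/r₁) = 7515 m/s; transfer-perigee v_p = √[μ(2/r₁ − 1/a_t)] = 8726 m/s.
Δv₁ = v_p − v_c1 = 1211 m/s.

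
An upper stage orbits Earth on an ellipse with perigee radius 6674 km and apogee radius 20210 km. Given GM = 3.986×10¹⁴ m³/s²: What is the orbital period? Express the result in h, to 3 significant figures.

T ≈ 4.31 h

Semi-major axis a = (r_p + r_a)/2 = (6674.0 + 20210)/2 = 13442 km = 1.344×10⁷ m.
By Kepler's third law T = 2π√(a³/μ) = 2π × 2.468×10³ = 1.551×10⁴ s.
= 4.308 h.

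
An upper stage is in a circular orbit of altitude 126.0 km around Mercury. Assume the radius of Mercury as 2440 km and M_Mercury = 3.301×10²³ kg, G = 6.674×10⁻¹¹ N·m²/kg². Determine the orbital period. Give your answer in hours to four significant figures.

T ≈ 1.528 hours

μ = GM = 6.674×10⁻¹¹ × 3.301×10²³ = 2.203×10¹³ m³/s².
r = 2440 + 126.0 = 2566.0 km = 2.5660×10⁶ m.
Kepler's third law: T = 2π√(r³/μ) = 2π√((2.566×10⁶)³ / 2.203×10¹³).
r³/μ = 7.669×10⁵ s², so T = 2π × 8.757×10² = 5.502×10³ s.
Converting: 5.502×10³ s ÷ 3600 = 1.528 hours.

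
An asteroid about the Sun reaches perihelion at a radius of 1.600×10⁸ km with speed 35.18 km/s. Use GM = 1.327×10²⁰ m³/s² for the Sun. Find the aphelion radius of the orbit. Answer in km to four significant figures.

aphelion radius ≈ 4.702×10⁸ km

r_p = 1.600×10¹¹ m.
Specific energy ε = v²/2 − μ/r = -2.106×10⁸ J/kg, so a = −μ/(2ε) = 3.151×10¹¹ m.
The apsides satisfy r_p + r_a = 2a, so the aphelion radius is 2a − r_p = 4.702×10¹¹ m = 4.7023×10⁸ km.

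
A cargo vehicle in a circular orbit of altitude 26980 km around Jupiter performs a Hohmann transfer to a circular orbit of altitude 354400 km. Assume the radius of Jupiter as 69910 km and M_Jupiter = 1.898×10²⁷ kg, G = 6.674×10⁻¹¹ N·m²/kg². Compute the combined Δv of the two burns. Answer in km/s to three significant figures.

Δv_total ≈ 16.7 km/s

μ = GM = 6.674×10⁻¹¹ × 1.898×10²⁷ = 1.267×10¹⁷ m³/s².
r₁ = 69910 + 26980 = 96890 km = 9.6890×10⁷ m.
r₂ = 69910 + 354400 = 424310 km = 4.2431×10⁸ m.
Transfer ellipse a_t = (r₁ + r₂)/2 = 2.606×10⁸ m.
At r₁: circular v_c1 = √(μ/r₁) = 36160 m/s; transfer-perijove v_p = √[μ(2/r₁ − 1/a_t)] = 46140 m/s.
Δv₁ = v_p − v_c1 = 9980 m/s.
At r₂: circular v_c2 = √(μ/r₂) = 17280 m/s; transfer-apojove v_a = √[μ(2/r₂ − 1/a_t)] = 10540 m/s.
Δv₂ = v_c2 − v_a = 6743 m/s.
Total Δv = Δv₁ + Δv₂ = 16720 m/s = 16.72 km/s.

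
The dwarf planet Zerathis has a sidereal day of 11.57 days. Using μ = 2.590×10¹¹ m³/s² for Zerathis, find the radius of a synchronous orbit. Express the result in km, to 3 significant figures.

r_sync ≈ 18700 km

T = 11.57 days = 9.996×10⁵ s.
A synchronous orbit has period T, so by Kepler's third law a = (μT²/4π²)^(1/3).
μT²/4π² = 2.590×10¹¹ × (9.996×10⁵)² / 39.48 = 6.556×10²¹ m³.
a = 1.872×10⁷ m = 18716 km.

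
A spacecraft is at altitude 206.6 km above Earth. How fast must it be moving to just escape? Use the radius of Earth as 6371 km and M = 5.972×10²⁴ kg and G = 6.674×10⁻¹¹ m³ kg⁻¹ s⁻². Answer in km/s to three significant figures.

v_esc ≈ 11.0 km/s

μ = GM = 6.674×10⁻¹¹ × 5.972×10²⁴ = 3.986×10¹⁴ m³/s².
r = 6371 + 206.6 = 6577.6 km = 6.5776×10⁶ m.
Escape speed v_esc = √(2μ/r) = √(2 × 3.986×10¹⁴ / 6.578×10⁶) = √(1.212×10⁸) = 11010 m/s.
= 11.01 km/s.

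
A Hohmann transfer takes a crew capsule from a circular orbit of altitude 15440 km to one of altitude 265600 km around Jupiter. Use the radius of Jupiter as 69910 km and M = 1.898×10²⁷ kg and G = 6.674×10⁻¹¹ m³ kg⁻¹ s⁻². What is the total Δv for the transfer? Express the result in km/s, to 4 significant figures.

μ = GM = 6.674×10⁻¹¹ × 1.898×10²⁷ = 1.267×10¹⁷ m³/s².
r₁ = 69910 + 15440 = 85350 km = 8.5350×10⁷ m.
r₂ = 69910 + 265600 = 335510 km = 3.3551×10⁸ m.
Transfer ellipse a_t = (r₁ + r₂)/2 = 2.104×10⁸ m.
At r₁: circular v_c1 = √(μ/r₁) = 38520 m/s; transfer-perijove v_p = √[μ(2/r₁ − 1/a_t)] = 48650 m/s.
Δv₁ = v_p − v_c1 = 10120 m/s.
At r₂: circular v_c2 = √(μ/r₂) = 19430 m/s; transfer-apojove v_a = √[μ(2/r₂ − 1/a_t)] = 12370 m/s.
Δv₂ = v_c2 − v_a = 7056 m/s.
Total Δv = Δv₁ + Δv₂ = 17180 m/s = 17.18 km/s.

Δv_total ≈ 17.18 km/s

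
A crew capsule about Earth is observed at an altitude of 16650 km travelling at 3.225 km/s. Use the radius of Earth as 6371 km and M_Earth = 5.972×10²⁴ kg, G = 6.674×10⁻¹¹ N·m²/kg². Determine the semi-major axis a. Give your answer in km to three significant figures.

μ = GM = 6.674×10⁻¹¹ × 5.972×10²⁴ = 3.986×10¹⁴ m³/s².
r = 6371 + 16650 = 23021 km = 2.302×10⁷ m.
Vis-viva rearranged: 1/a = 2/r − v²/μ = 8.688×10⁻⁸ − 2.609×10⁻⁸ = 6.078×10⁻⁸ m⁻¹.
a = 1.645×10⁷ m = 16452 km.

a ≈ 16500 km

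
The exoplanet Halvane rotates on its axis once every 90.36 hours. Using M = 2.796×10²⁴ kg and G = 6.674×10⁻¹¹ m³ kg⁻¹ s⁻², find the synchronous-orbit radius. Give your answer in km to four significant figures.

μ = GM = 6.674×10⁻¹¹ × 2.796×10²⁴ = 1.866×10¹⁴ m³/s².
T = 90.36 hours = 3.253×10⁵ s.
A synchronous orbit has period T, so by Kepler's third law a = (μT²/4π²)^(1/3).
μT²/4π² = 1.866×10¹⁴ × (3.253×10⁵)² / 39.48 = 5.002×10²³ m³.
a = 7.938×10⁷ m = 79379 km.

r_sync ≈ 79380 km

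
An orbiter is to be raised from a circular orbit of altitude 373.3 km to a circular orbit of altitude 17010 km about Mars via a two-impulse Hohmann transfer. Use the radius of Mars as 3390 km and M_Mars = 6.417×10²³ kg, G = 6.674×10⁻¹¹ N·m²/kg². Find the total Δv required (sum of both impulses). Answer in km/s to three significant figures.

Δv_total ≈ 1.65 km/s

μ = GM = 6.674×10⁻¹¹ × 6.417×10²³ = 4.283×10¹³ m³/s².
r₁ = 3390 + 373.3 = 3763.3 km = 3.7633×10⁶ m.
r₂ = 3390 + 17010 = 20400 km = 2.0400×10⁷ m.
Transfer ellipse a_t = (r₁ + r₂)/2 = 1.208×10⁷ m.
At r₁: circular v_c1 = √(μ/r₁) = 3373 m/s; transfer-periapsis v_p = √[μ(2/r₁ − 1/a_t)] = 4384 m/s.
Δv₁ = v_p − v_c1 = 1010 m/s.
At r₂: circular v_c2 = √(μ/r₂) = 1449 m/s; transfer-apoapsis v_a = √[μ(2/r₂ − 1/a_t)] = 808.7 m/s.
Δv₂ = v_c2 − v_a = 640.3 m/s.
Total Δv = Δv₁ + Δv₂ = 1650 m/s = 1.650 km/s.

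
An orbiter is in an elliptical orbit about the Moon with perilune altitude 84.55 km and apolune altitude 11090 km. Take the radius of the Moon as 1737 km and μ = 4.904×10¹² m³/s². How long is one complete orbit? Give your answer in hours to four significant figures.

T ≈ 15.62 hours

r_p = 1737 + 84.55 = 1821.5 km = 1.8216×10⁶ m.
r_a = 1737 + 11090 = 12827 km = 1.2827×10⁷ m.
Semi-major axis a = (r_p + r_a)/2 = (1821.5 + 12827)/2 = 7324.3 km = 7.324×10⁶ m.
By Kepler's third law T = 2π√(a³/μ) = 2π × 8.951×10³ = 5.624×10⁴ s.
= 15.62 hours.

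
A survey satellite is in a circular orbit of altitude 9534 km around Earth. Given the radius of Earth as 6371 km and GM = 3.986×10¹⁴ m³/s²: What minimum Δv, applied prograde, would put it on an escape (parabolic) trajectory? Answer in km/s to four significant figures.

r = 6371 + 9534 = 15905 km = 1.5905×10⁷ m.
Circular speed v_c = √(μ/r) = 5006 m/s.
Escape speed v_esc = √(2μ/r) = √2 × v_c = 7080 m/s.
Δv = v_esc − v_c = 2074 m/s = 2.074 km/s.

Δv ≈ 2.074 km/s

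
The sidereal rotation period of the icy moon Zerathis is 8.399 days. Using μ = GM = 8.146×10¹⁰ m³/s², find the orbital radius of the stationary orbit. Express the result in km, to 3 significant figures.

r_sync ≈ 10300 km

T = 8.399 days = 7.257×10⁵ s.
A synchronous orbit has period T, so by Kepler's third law a = (μT²/4π²)^(1/3).
μT²/4π² = 8.146×10¹⁰ × (7.257×10⁵)² / 39.48 = 1.087×10²¹ m³.
a = 1.028×10⁷ m = 10281 km.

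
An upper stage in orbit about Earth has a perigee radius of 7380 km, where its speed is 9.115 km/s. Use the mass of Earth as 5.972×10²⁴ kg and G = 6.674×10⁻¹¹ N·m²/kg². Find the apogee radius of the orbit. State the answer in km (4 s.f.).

apogee radius ≈ 24590 km

μ = GM = 6.674×10⁻¹¹ × 5.972×10²⁴ = 3.986×10¹⁴ m³/s².
r_p = 7.380×10⁶ m.
Specific energy ε = v²/2 − μ/r = -1.247×10⁷ J/kg, so a = −μ/(2ε) = 1.599×10⁷ m.
The apsides satisfy r_p + r_a = 2a, so the apogee radius is 2a − r_p = 2.459×10⁷ m = 24594 km.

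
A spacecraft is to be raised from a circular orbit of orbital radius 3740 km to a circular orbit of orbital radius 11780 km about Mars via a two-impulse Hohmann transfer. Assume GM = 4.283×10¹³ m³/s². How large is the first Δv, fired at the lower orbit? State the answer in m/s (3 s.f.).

Δv ≈ 785 m/s

r₁ = 3740 km = 3.740×10⁶ m.
r₂ = 11780 km = 1.178×10⁷ m.
Transfer ellipse a_t = (r₁ + r₂)/2 = 7.760×10⁶ m.
At r₁: circular v_c1 = √(μ/r₁) = 3384 m/s; transfer-periapsis v_p = √[μ(2/r₁ − 1/a_t)] = 4169 m/s.
Δv₁ = v_p − v_c1 = 785.4 m/s.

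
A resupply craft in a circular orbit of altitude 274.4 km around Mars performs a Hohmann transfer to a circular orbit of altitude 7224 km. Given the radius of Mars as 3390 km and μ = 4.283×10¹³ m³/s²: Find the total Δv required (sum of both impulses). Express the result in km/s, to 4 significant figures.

Δv_total ≈ 1.319 km/s

r₁ = 3390 + 274.4 = 3664.4 km = 3.6644×10⁶ m.
r₂ = 3390 + 7224 = 10614 km = 1.0614×10⁷ m.
Transfer ellipse a_t = (r₁ + r₂)/2 = 7.139×10⁶ m.
At r₁: circular v_c1 = √(μ/r₁) = 3419 m/s; transfer-periapsis v_p = √[μ(2/r₁ − 1/a_t)] = 4169 m/s.
Δv₁ = v_p − v_c1 = 749.8 m/s.
At r₂: circular v_c2 = √(μ/r₂) = 2009 m/s; transfer-apoapsis v_a = √[μ(2/r₂ − 1/a_t)] = 1439 m/s.
Δv₂ = v_c2 − v_a = 569.6 m/s.
Total Δv = Δv₁ + Δv₂ = 1319 m/s = 1.319 km/s.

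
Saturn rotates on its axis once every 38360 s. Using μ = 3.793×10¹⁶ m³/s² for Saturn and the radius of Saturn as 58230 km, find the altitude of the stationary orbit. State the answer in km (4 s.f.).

h_sync ≈ 54000 km

A synchronous orbit has period T, so by Kepler's third law a = (μT²/4π²)^(1/3).
μT²/4π² = 3.793×10¹⁶ × (3.836×10⁴)² / 39.48 = 1.414×10²⁴ m³.
a = 1.122×10⁸ m = 1.1223×10⁵ km.
Altitude h = a − R = 1.1223×10⁵ − 58230 = 54005 km.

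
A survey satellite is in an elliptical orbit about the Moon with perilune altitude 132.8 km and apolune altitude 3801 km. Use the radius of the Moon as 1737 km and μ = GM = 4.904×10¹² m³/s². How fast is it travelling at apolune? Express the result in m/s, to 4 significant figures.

r_p = 1737 + 132.8 = 1869.8 km = 1.8698×10⁶ m.
r_a = 1737 + 3801 = 5538.0 km = 5.5380×10⁶ m.
Semi-major axis a = (r_p + r_a)/2 = 3703.9 km = 3.704×10⁶ m.
Vis-viva: v² = μ(2/r − 1/a) = 4.904×10¹² × (3.611×10⁻⁷ − 2.700×10⁻⁷) = 4.470×10⁵ m²/s².
v = 668.6 m/s.

v ≈ 668.6 m/s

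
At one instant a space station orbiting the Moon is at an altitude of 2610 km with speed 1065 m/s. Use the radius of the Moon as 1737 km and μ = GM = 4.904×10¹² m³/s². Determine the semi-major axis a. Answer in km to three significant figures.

a ≈ 4370 km

r = 1737 + 2610 = 4347.0 km = 4.347×10⁶ m.
Specific orbital energy ε = v²/2 − μ/r = (1065)²/2 − 4.904×10¹²/4.347×10⁶ = -5.610×10⁵ J/kg.
Since ε = −μ/(2a), a = −μ/(2ε) = 4.371×10⁶ m = 4370.6 km.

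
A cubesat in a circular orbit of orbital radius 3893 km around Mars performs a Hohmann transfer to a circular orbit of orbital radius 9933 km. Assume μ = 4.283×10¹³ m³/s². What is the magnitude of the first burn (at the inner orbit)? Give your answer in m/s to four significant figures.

r₁ = 3893 km = 3.893×10⁶ m.
r₂ = 9933 km = 9.933×10⁶ m.
Transfer ellipse a_t = (r₁ + r₂)/2 = 6.913×10⁶ m.
At r₁: circular v_c1 = √(μ/r₁) = 3317 m/s; transfer-periapsis v_p = √[μ(2/r₁ − 1/a_t)] = 3976 m/s.
Δv₁ = v_p − v_c1 = 659.0 m/s.

Δv ≈ 659.0 m/s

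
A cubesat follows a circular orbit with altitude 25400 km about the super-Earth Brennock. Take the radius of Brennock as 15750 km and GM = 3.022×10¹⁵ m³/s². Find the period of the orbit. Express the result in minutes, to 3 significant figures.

r = 15750 + 25400 = 41150 km = 4.1150×10⁷ m.
Kepler's third law: T = 2π√(r³/μ) = 2π√((4.115×10⁷)³ / 3.022×10¹⁵).
r³/μ = 2.306×10⁷ s², so T = 2π × 4.802×10³ = 3.017×10⁴ s.
Converting: 3.017×10⁴ s ÷ 60.00 = 502.8 minutes.

T ≈ 503 minutes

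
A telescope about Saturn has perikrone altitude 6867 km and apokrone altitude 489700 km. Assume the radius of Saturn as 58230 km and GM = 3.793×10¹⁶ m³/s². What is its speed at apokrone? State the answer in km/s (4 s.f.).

r_p = 58230 + 6867 = 65097 km = 6.5097×10⁷ m.
r_a = 58230 + 489700 = 547930 km = 5.4793×10⁸ m.
Semi-major axis a = (r_p + r_a)/2 = 3.0651×10⁵ km = 3.065×10⁸ m.
Vis-viva: v² = μ(2/r − 1/a) = 3.793×10¹⁶ × (3.650×10⁻⁹ − 3.262×10⁻⁹) = 1.470×10⁷ m²/s².
v = 3834 m/s = 3.834 km/s.

v ≈ 3.834 km/s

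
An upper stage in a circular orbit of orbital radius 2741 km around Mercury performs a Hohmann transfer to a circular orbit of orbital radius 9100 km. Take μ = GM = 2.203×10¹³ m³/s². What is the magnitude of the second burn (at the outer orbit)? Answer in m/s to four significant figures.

Δv ≈ 497.2 m/s

r₁ = 2741 km = 2.741×10⁶ m.
r₂ = 9100 km = 9.100×10⁶ m.
Transfer ellipse a_t = (r₁ + r₂)/2 = 5.920×10⁶ m.
At r₁: circular v_c1 = √(μ/r₁) = 2835 m/s; transfer-periherm v_p = √[μ(2/r₁ − 1/a_t)] = 3515 m/s.
At r₂: circular v_c2 = √(μ/r₂) = 1556 m/s; transfer-apoherm v_a = √[μ(2/r₂ − 1/a_t)] = 1059 m/s.
Δv₂ = v_c2 − v_a = 497.2 m/s.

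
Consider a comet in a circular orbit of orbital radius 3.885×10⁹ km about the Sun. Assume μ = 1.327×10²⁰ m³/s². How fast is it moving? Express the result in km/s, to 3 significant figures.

v ≈ 5.84 km/s

r = 3.885×10⁹ km = 3.885×10¹² m.
For a circular orbit v = √(μ/r) = √(1.327×10²⁰ / 3.885×10¹²) = √(3.416×10⁷) = 5844 m/s.
That is 5.844 km/s.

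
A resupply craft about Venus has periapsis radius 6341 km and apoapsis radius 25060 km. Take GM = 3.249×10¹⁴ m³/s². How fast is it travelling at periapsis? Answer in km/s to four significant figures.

v ≈ 9.043 km/s

Semi-major axis a = (r_p + r_a)/2 = 15700 km = 1.570×10⁷ m.
Vis-viva: v² = μ(2/r − 1/a) = 3.249×10¹⁴ × (3.154×10⁻⁷ − 6.369×10⁻⁸) = 8.178×10⁷ m²/s².
v = 9043 m/s = 9.043 km/s.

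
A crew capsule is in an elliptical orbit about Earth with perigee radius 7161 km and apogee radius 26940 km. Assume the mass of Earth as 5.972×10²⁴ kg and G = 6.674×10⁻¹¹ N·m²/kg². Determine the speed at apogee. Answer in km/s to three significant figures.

v ≈ 2.49 km/s

μ = GM = 6.674×10⁻¹¹ × 5.972×10²⁴ = 3.986×10¹⁴ m³/s².
Semi-major axis a = (r_p + r_a)/2 = 17050 km = 1.705×10⁷ m.
Vis-viva: v² = μ(2/r − 1/a) = 3.986×10¹⁴ × (7.424×10⁻⁸ − 5.865×10⁻⁸) = 6.214×10⁶ m²/s².
v = 2493 m/s = 2.493 km/s.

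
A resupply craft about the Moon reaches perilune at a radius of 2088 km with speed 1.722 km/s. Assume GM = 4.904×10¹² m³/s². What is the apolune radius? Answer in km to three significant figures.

r_p = 2.088×10⁶ m.
Specific energy ε = v²/2 − μ/r = -8.660×10⁵ J/kg, so a = −μ/(2ε) = 2.831×10⁶ m.
The apsides satisfy r_p + r_a = 2a, so the apolune radius is 2a − r_p = 3.575×10⁶ m = 3574.7 km.

apolune radius ≈ 3570 km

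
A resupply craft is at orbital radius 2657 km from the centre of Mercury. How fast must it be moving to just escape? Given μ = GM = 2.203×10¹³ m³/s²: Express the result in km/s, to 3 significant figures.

v_esc ≈ 4.07 km/s

r = 2657 km = 2.657×10⁶ m.
Escape speed v_esc = √(2μ/r) = √(2 × 2.203×10¹³ / 2.657×10⁶) = √(1.658×10⁷) = 4072 m/s.
= 4.072 km/s.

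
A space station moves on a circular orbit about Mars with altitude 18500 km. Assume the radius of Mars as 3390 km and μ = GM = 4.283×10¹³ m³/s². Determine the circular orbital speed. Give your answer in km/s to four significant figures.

v ≈ 1.399 km/s

r = 3390 + 18500 = 21890 km = 2.1890×10⁷ m.
For a circular orbit v = √(μ/r) = √(4.283×10¹³ / 2.189×10⁷) = √(1.957×10⁶) = 1399 m/s.
That is 1.399 km/s.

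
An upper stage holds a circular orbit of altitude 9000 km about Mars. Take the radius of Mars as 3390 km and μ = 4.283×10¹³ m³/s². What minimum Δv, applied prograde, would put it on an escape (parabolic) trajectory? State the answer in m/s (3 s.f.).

Δv ≈ 770 m/s

r = 3390 + 9000 = 12390 km = 1.2390×10⁷ m.
Circular speed v_c = √(μ/r) = 1859 m/s.
Escape speed v_esc = √(2μ/r) = √2 × v_c = 2629 m/s.
Δv = v_esc − v_c = 770.1 m/s.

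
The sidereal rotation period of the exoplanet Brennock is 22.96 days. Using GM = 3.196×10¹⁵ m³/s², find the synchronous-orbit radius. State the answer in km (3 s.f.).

r_sync ≈ 6.83×10⁵ km

T = 22.96 days = 1.984×10⁶ s.
A synchronous orbit has period T, so by Kepler's third law a = (μT²/4π²)^(1/3).
μT²/4π² = 3.196×10¹⁵ × (1.984×10⁶)² / 39.48 = 3.186×10²⁶ m³.
a = 6.830×10⁸ m = 6.8298×10⁵ km.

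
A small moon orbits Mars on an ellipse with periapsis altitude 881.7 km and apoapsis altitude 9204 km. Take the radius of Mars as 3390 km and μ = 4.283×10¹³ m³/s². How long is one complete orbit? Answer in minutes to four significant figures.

r_p = 3390 + 881.7 = 4271.7 km = 4.2717×10⁶ m.
r_a = 3390 + 9204 = 12594 km = 1.2594×10⁷ m.
Semi-major axis a = (r_p + r_a)/2 = (4271.7 + 12594)/2 = 8432.9 km = 8.433×10⁶ m.
By Kepler's third law T = 2π√(a³/μ) = 2π × 3.742×10³ = 2.351×10⁴ s.
= 391.8 minutes.

T ≈ 391.8 minutes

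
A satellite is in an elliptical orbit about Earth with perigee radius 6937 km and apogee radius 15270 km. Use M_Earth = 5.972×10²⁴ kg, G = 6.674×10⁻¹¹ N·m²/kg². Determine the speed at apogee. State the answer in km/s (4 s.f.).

v ≈ 4.038 km/s

μ = GM = 6.674×10⁻¹¹ × 5.972×10²⁴ = 3.986×10¹⁴ m³/s².
Semi-major axis a = (r_p + r_a)/2 = 11104 km = 1.110×10⁷ m.
Vis-viva: v² = μ(2/r − 1/a) = 3.986×10¹⁴ × (1.310×10⁻⁷ − 9.006×10⁻⁸) = 1.631×10⁷ m²/s².
v = 4038 m/s = 4.038 km/s.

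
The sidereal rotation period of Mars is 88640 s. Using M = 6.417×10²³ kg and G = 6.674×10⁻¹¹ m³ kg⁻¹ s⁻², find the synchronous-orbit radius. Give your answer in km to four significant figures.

r_sync ≈ 20430 km

μ = GM = 6.674×10⁻¹¹ × 6.417×10²³ = 4.283×10¹³ m³/s².
A synchronous orbit has period T, so by Kepler's third law a = (μT²/4π²)^(1/3).
μT²/4π² = 4.283×10¹³ × (8.864×10⁴)² / 39.48 = 8.524×10²¹ m³.
a = 2.043×10⁷ m = 20427 km.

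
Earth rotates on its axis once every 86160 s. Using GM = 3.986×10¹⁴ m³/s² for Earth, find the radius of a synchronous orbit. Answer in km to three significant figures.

r_sync ≈ 42200 km

A synchronous orbit has period T, so by Kepler's third law a = (μT²/4π²)^(1/3).
μT²/4π² = 3.986×10¹⁴ × (8.616×10⁴)² / 39.48 = 7.495×10²² m³.
a = 4.216×10⁷ m = 42163 km.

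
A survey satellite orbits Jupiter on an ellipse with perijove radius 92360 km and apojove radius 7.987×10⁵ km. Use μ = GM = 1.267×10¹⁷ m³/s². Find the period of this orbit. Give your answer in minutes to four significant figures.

T ≈ 2767 minutes

Semi-major axis a = (r_p + r_a)/2 = (92360 + 7.9870×10⁵)/2 = 4.4553×10⁵ km = 4.455×10⁸ m.
By Kepler's third law T = 2π√(a³/μ) = 2π × 2.642×10⁴ = 1.660×10⁵ s.
= 2767 minutes.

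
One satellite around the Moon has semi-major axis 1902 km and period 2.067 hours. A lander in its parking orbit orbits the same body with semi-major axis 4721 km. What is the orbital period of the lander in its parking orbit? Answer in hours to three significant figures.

T₂ ≈ 8.08 hours

Kepler's third law: T² ∝ a³, so T₂ = T₁ (a₂/a₁)^(3/2).
a₂/a₁ = 2.482, (a₂/a₁)^(3/2) = 3.911.
T₂ = 2.067 × 3.911 = 8.083 hours.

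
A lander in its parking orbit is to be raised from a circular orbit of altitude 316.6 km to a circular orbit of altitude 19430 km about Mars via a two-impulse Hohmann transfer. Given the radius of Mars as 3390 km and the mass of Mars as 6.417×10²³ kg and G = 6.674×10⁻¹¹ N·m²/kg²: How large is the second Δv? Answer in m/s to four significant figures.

Δv ≈ 645.7 m/s

μ = GM = 6.674×10⁻¹¹ × 6.417×10²³ = 4.283×10¹³ m³/s².
r₁ = 3390 + 316.6 = 3706.6 km = 3.7066×10⁶ m.
r₂ = 3390 + 19430 = 22820 km = 2.2820×10⁷ m.
Transfer ellipse a_t = (r₁ + r₂)/2 = 1.326×10⁷ m.
At r₁: circular v_c1 = √(μ/r₁) = 3399 m/s; transfer-periapsis v_p = √[μ(2/r₁ − 1/a_t)] = 4459 m/s.
At r₂: circular v_c2 = √(μ/r₂) = 1370 m/s; transfer-apoapsis v_a = √[μ(2/r₂ − 1/a_t)] = 724.2 m/s.
Δv₂ = v_c2 − v_a = 645.7 m/s.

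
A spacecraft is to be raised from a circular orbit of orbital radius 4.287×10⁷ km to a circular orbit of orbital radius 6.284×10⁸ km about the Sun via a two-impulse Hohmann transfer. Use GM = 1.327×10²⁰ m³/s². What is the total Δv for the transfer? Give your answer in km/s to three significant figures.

Δv_total ≈ 29.8 km/s

r₁ = 4.287×10⁷ km = 4.287×10¹⁰ m.
r₂ = 6.284×10⁸ km = 6.284×10¹¹ m.
Transfer ellipse a_t = (r₁ + r₂)/2 = 3.356×10¹¹ m.
At r₁: circular v_c1 = √(μ/r₁) = 55640 m/s; transfer-perihelion v_p = √[μ(2/r₁ − 1/a_t)] = 76130 m/s.
Δv₁ = v_p − v_c1 = 20490 m/s.
At r₂: circular v_c2 = √(μ/r₂) = 14530 m/s; transfer-aphelion v_a = √[μ(2/r₂ − 1/a_t)] = 5194 m/s.
Δv₂ = v_c2 − v_a = 9338 m/s.
Total Δv = Δv₁ + Δv₂ = 29830 m/s = 29.83 km/s.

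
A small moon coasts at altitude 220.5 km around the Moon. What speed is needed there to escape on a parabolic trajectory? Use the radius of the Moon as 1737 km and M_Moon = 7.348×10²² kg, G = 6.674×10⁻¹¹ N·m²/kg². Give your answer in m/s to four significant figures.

v_esc ≈ 2238 m/s

μ = GM = 6.674×10⁻¹¹ × 7.348×10²² = 4.904×10¹² m³/s².
r = 1737 + 220.5 = 1957.5 km = 1.9575×10⁶ m.
Escape speed v_esc = √(2μ/r) = √(2 × 4.904×10¹² / 1.958×10⁶) = √(5.011×10⁶) = 2238 m/s.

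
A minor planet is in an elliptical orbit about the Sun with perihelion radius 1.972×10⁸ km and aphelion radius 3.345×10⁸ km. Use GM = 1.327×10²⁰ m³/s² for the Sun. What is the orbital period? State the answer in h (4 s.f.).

Semi-major axis a = (r_p + r_a)/2 = (1.9720×10⁸ + 3.3450×10⁸)/2 = 2.6585×10⁸ km = 2.658×10¹¹ m.
By Kepler's third law T = 2π√(a³/μ) = 2π × 1.190×10⁷ = 7.477×10⁷ s.
= 20770 h.

T ≈ 20770 h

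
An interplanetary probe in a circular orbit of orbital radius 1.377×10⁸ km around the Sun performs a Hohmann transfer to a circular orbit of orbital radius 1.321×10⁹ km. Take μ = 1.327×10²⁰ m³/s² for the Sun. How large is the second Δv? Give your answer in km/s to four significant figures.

r₁ = 1.377×10⁸ km = 1.377×10¹¹ m.
r₂ = 1.321×10⁹ km = 1.321×10¹² m.
Transfer ellipse a_t = (r₁ + r₂)/2 = 7.294×10¹¹ m.
At r₁: circular v_c1 = √(μ/r₁) = 31040 m/s; transfer-perihelion v_p = √[μ(2/r₁ − 1/a_t)] = 41780 m/s.
At r₂: circular v_c2 = √(μ/r₂) = 10020 m/s; transfer-aphelion v_a = √[μ(2/r₂ − 1/a_t)] = 4355 m/s.
Δv₂ = v_c2 − v_a = 5668 m/s.
= 5.668 km/s.

Δv ≈ 5.668 km/s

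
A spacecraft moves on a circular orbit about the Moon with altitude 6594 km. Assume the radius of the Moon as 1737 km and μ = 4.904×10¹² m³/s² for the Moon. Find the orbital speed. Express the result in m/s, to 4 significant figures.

r = 1737 + 6594 = 8331.0 km = 8.3310×10⁶ m.
For a circular orbit v = √(μ/r) = √(4.904×10¹² / 8.331×10⁶) = √(5.886×10⁵) = 767.2 m/s.

v ≈ 767.2 m/s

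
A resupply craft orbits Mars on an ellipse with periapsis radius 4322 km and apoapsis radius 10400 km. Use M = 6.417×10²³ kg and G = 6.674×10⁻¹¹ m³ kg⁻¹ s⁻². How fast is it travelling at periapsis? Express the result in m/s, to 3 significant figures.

v ≈ 3740 m/s

μ = GM = 6.674×10⁻¹¹ × 6.417×10²³ = 4.283×10¹³ m³/s².
Semi-major axis a = (r_p + r_a)/2 = 7361.0 km = 7.361×10⁶ m.
Vis-viva: v² = μ(2/r − 1/a) = 4.283×10¹³ × (4.627×10⁻⁷ − 1.359×10⁻⁷) = 1.400×10⁷ m²/s².
v = 3742 m/s.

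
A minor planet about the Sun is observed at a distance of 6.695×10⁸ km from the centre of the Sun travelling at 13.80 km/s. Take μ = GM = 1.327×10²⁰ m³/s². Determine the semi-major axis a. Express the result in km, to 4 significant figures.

r = 6.695×10¹¹ m.
Vis-viva rearranged: 1/a = 2/r − v²/μ = 2.987×10⁻¹² − 1.435×10⁻¹² = 1.552×10⁻¹² m⁻¹.
a = 6.443×10¹¹ m = 6.4425×10⁸ km.

a ≈ 6.443×10⁸ km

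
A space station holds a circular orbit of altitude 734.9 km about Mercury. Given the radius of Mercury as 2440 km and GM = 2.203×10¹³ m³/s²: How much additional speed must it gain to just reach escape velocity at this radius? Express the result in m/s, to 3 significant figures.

Δv ≈ 1090 m/s

r = 2440 + 734.9 = 3174.9 km = 3.1749×10⁶ m.
Circular speed v_c = √(μ/r) = 2634 m/s.
Escape speed v_esc = √(2μ/r) = √2 × v_c = 3725 m/s.
Δv = v_esc − v_c = 1091 m/s.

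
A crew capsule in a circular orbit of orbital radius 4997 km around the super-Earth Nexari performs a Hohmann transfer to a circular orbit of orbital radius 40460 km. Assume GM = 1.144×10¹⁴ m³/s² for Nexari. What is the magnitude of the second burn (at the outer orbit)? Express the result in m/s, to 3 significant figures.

Δv ≈ 893 m/s

r₁ = 4997 km = 4.997×10⁶ m.
r₂ = 40460 km = 4.046×10⁷ m.
Transfer ellipse a_t = (r₁ + r₂)/2 = 2.273×10⁷ m.
At r₁: circular v_c1 = √(μ/r₁) = 4785 m/s; transfer-periapsis v_p = √[μ(2/r₁ − 1/a_t)] = 6384 m/s.
At r₂: circular v_c2 = √(μ/r₂) = 1682 m/s; transfer-apoapsis v_a = √[μ(2/r₂ − 1/a_t)] = 788.4 m/s.
Δv₂ = v_c2 − v_a = 893.1 m/s.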